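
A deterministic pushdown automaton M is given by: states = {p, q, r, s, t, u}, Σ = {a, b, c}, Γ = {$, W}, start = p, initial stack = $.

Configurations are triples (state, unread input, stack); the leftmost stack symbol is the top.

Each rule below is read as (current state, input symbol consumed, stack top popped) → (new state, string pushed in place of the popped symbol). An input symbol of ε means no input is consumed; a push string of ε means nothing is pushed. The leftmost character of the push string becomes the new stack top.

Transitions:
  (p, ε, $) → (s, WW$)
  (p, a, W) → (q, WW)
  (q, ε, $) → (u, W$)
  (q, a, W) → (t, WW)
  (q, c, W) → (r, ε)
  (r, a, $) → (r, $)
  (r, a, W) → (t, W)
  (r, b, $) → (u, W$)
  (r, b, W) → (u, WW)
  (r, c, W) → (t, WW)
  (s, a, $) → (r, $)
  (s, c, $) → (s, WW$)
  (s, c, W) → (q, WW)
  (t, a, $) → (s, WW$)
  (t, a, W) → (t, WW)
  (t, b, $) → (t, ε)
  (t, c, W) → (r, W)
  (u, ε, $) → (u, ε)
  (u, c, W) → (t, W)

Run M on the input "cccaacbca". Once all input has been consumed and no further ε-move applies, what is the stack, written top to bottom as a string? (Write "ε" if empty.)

WWWWWWW$

(p, cccaacbca, $)
  ε-move, top $: go to s, push WW$ → (s, cccaacbca, WW$)
  read c, top W: go to q, push WW → (q, ccaacbca, WWW$)
  read c, top W: go to r, push ε → (r, caacbca, WW$)
  read c, top W: go to t, push WW → (t, aacbca, WWW$)
  read a, top W: go to t, push WW → (t, acbca, WWWW$)
  read a, top W: go to t, push WW → (t, cbca, WWWWW$)
  read c, top W: go to r, push W → (r, bca, WWWWW$)
  read b, top W: go to u, push WW → (u, ca, WWWWWW$)
  read c, top W: go to t, push W → (t, a, WWWWWW$)
  read a, top W: go to t, push WW → (t, ε, WWWWWWW$)
All input consumed in state t with stack WWWWWWW$.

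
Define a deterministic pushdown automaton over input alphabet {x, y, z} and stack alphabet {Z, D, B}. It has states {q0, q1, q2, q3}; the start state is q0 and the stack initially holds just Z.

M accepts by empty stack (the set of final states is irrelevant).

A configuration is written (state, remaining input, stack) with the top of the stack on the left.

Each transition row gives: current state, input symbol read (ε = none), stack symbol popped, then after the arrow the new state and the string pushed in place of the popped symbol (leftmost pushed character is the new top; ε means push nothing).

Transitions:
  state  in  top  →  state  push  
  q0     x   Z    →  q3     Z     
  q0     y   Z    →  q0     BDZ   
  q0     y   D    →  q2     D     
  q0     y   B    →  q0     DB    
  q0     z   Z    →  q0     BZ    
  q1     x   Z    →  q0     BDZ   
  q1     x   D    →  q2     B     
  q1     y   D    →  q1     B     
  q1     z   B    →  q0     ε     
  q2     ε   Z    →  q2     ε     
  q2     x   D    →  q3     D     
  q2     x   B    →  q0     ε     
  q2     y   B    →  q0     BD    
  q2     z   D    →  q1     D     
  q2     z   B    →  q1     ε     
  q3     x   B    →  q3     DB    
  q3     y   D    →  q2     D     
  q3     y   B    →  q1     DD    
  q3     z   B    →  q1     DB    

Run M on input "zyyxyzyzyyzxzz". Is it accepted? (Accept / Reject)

Reject

(q0, zyyxyzyzyyzxzz, Z)
  read z, top Z: go to q0, push BZ → (q0, yyxyzyzyyzxzz, BZ)
  read y, top B: go to q0, push DB → (q0, yxyzyzyyzxzz, DBZ)
  read y, top D: go to q2, push D → (q2, xyzyzyyzxzz, DBZ)
  read x, top D: go to q3, push D → (q3, yzyzyyzxzz, DBZ)
  read y, top D: go to q2, push D → (q2, zyzyyzxzz, DBZ)
  read z, top D: go to q1, push D → (q1, yzyyzxzz, DBZ)
  read y, top D: go to q1, push B → (q1, zyyzxzz, BBZ)
  read z, top B: go to q0, push ε → (q0, yyzxzz, BZ)
  read y, top B: go to q0, push DB → (q0, yzxzz, DBZ)
  read y, top D: go to q2, push D → (q2, zxzz, DBZ)
  read z, top D: go to q1, push D → (q1, xzz, DBZ)
  read x, top D: go to q2, push B → (q2, zz, BBZ)
  read z, top B: go to q1, push ε → (q1, z, BZ)
  read z, top B: go to q0, push ε → (q0, ε, Z)
All input consumed; stack is Z, not empty, and no further ε-move applies.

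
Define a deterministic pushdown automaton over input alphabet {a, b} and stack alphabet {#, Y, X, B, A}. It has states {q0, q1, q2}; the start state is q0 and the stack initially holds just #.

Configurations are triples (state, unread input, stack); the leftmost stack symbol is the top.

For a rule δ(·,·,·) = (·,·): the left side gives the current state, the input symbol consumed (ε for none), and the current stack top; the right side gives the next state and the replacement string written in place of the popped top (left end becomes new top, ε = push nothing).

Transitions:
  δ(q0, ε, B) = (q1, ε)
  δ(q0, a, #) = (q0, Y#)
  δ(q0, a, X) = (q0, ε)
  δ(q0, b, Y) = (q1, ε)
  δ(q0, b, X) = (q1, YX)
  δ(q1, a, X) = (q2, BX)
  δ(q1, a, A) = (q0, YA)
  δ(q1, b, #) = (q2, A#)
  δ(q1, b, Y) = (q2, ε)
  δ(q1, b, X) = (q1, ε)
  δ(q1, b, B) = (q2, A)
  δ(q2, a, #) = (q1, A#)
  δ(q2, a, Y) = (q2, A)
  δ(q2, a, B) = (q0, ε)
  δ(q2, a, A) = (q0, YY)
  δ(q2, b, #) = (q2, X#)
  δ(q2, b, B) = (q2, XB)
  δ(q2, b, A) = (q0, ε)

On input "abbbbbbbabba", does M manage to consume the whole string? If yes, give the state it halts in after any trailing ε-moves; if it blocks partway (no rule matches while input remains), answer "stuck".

(q0, abbbbbbbabba, #)
  read a, top #: go to q0, push Y# → (q0, bbbbbbbabba, Y#)
  read b, top Y: go to q1, push ε → (q1, bbbbbbabba, #)
  read b, top #: go to q2, push A# → (q2, bbbbbabba, A#)
  read b, top A: go to q0, push ε → (q0, bbbbabba, #)
No transition for (q0, b, top #); M blocks with input bbbbabba remaining.

stuck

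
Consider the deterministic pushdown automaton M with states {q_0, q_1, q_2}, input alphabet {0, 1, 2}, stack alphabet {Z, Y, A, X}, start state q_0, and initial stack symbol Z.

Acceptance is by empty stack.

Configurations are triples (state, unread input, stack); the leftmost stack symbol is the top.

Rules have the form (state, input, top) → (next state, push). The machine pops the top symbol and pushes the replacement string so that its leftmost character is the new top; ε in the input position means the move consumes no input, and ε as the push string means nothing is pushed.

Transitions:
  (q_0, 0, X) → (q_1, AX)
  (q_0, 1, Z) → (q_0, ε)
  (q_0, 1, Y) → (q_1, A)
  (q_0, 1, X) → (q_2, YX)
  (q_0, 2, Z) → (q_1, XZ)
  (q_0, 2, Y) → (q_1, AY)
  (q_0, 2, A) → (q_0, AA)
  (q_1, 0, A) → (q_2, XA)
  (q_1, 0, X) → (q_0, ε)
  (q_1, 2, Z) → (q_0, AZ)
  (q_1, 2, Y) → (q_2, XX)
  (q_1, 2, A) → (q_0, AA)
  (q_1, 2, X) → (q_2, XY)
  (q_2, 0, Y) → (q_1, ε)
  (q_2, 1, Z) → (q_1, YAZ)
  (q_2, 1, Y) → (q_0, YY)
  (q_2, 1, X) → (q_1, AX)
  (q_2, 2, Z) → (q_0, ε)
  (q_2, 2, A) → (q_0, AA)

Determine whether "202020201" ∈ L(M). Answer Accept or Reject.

Accept

(q_0, 202020201, Z)
  read 2, top Z: go to q_1, push XZ → (q_1, 02020201, XZ)
  read 0, top X: go to q_0, push ε → (q_0, 2020201, Z)
  read 2, top Z: go to q_1, push XZ → (q_1, 020201, XZ)
  read 0, top X: go to q_0, push ε → (q_0, 20201, Z)
  read 2, top Z: go to q_1, push XZ → (q_1, 0201, XZ)
  read 0, top X: go to q_0, push ε → (q_0, 201, Z)
  read 2, top Z: go to q_1, push XZ → (q_1, 01, XZ)
  read 0, top X: go to q_0, push ε → (q_0, 1, Z)
  read 1, top Z: go to q_0, push ε → (q_0, ε, ε)
All input consumed and the stack is empty.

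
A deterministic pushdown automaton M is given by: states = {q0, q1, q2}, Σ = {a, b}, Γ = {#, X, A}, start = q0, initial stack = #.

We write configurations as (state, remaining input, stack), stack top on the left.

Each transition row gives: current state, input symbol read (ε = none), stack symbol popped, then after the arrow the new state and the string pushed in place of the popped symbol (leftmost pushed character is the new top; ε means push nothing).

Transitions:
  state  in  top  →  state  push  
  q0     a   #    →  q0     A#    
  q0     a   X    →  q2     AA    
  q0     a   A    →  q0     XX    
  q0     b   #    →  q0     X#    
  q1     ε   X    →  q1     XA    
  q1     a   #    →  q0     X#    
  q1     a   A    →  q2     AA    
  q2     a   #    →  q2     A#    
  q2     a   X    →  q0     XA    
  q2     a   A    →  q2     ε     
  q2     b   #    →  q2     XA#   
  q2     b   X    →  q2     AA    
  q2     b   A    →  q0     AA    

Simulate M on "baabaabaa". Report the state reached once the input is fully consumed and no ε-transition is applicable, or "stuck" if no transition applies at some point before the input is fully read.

q2

(q0, baabaabaa, #) ⊢ (q0, aabaabaa, X#) ⊢ (q2, abaabaa, AA#) ⊢ (q2, baabaa, A#) ⊢ (q0, aabaa, AA#) ⊢ (q0, abaa, XXA#) ⊢ (q2, baa, AAXA#) ⊢ (q0, aa, AAAXA#) ⊢ (q0, a, XXAAXA#) ⊢ (q2, ε, AAXAAXA#)
All input consumed; M is in state q2.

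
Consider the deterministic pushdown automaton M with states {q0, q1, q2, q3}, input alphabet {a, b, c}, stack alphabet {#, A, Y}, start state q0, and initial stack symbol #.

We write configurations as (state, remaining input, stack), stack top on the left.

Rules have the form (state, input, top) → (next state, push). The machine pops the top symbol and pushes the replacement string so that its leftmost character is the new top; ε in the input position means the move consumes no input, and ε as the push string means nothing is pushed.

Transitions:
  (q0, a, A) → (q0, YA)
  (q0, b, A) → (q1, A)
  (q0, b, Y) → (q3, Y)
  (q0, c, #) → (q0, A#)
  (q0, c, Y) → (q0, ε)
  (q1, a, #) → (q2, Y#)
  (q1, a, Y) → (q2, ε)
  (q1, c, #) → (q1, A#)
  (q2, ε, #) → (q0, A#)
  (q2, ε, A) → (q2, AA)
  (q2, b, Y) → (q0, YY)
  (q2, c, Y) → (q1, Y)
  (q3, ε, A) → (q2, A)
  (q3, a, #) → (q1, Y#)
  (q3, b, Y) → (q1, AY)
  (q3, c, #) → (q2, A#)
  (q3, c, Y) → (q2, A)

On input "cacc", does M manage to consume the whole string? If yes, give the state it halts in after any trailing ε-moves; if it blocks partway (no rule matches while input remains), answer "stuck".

stuck

(q0, cacc, #)
  read c, top #: go to q0, push A# → (q0, acc, A#)
  read a, top A: go to q0, push YA → (q0, cc, YA#)
  read c, top Y: go to q0, push ε → (q0, c, A#)
No transition for (q0, c, top A); M blocks with input c remaining.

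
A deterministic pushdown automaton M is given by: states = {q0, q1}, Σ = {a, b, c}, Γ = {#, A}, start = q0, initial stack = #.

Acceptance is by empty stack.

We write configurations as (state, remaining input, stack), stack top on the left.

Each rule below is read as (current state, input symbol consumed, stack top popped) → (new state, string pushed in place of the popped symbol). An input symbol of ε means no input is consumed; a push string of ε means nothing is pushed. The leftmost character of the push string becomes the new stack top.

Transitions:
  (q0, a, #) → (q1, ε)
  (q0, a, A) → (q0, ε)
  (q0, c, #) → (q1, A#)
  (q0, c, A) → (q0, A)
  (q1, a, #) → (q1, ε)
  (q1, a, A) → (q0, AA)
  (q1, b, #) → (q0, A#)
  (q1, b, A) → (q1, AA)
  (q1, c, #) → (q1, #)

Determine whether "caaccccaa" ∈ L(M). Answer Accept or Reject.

(q0, caaccccaa, #)
  read c, top #: go to q1, push A# → (q1, aaccccaa, A#)
  read a, top A: go to q0, push AA → (q0, accccaa, AA#)
  read a, top A: go to q0, push ε → (q0, ccccaa, A#)
  read c, top A: go to q0, push A → (q0, cccaa, A#)
  read c, top A: go to q0, push A → (q0, ccaa, A#)
  read c, top A: go to q0, push A → (q0, caa, A#)
  read c, top A: go to q0, push A → (q0, aa, A#)
  read a, top A: go to q0, push ε → (q0, a, #)
  read a, top #: go to q1, push ε → (q1, ε, ε)
All input consumed and the stack is empty.

Accept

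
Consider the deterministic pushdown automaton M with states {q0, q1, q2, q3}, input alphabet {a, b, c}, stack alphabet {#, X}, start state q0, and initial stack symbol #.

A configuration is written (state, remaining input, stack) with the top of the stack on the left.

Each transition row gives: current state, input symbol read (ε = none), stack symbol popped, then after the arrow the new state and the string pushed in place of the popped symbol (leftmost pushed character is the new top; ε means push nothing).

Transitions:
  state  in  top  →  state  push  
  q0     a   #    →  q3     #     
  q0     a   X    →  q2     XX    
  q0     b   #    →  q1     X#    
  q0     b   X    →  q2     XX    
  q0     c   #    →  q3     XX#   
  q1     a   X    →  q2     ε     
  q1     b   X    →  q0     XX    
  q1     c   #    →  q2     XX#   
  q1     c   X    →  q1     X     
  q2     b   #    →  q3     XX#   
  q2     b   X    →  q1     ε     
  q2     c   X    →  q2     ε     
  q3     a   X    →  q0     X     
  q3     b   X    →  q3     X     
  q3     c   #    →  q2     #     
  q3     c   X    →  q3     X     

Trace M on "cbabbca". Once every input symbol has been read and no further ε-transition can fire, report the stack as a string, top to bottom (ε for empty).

(q0, cbabbca, #)
  read c, top #: go to q3, push XX# → (q3, babbca, XX#)
  read b, top X: go to q3, push X → (q3, abbca, XX#)
  read a, top X: go to q0, push X → (q0, bbca, XX#)
  read b, top X: go to q2, push XX → (q2, bca, XXX#)
  read b, top X: go to q1, push ε → (q1, ca, XX#)
  read c, top X: go to q1, push X → (q1, a, XX#)
  read a, top X: go to q2, push ε → (q2, ε, X#)
All input consumed in state q2 with stack X#.

X#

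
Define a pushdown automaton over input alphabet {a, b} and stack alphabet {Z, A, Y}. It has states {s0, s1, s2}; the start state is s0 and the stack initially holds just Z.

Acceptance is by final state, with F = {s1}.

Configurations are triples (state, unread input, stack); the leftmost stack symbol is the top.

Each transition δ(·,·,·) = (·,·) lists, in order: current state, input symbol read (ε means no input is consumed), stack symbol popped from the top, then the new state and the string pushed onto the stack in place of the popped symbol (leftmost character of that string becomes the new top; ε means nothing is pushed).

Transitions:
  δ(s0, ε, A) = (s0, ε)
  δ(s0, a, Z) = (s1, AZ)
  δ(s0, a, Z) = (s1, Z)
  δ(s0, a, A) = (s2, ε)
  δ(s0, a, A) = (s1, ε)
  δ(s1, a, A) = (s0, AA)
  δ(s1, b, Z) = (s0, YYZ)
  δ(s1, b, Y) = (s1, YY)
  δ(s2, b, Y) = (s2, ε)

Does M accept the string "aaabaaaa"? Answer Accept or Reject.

Reject

No computation consumes all input and reaches a final state.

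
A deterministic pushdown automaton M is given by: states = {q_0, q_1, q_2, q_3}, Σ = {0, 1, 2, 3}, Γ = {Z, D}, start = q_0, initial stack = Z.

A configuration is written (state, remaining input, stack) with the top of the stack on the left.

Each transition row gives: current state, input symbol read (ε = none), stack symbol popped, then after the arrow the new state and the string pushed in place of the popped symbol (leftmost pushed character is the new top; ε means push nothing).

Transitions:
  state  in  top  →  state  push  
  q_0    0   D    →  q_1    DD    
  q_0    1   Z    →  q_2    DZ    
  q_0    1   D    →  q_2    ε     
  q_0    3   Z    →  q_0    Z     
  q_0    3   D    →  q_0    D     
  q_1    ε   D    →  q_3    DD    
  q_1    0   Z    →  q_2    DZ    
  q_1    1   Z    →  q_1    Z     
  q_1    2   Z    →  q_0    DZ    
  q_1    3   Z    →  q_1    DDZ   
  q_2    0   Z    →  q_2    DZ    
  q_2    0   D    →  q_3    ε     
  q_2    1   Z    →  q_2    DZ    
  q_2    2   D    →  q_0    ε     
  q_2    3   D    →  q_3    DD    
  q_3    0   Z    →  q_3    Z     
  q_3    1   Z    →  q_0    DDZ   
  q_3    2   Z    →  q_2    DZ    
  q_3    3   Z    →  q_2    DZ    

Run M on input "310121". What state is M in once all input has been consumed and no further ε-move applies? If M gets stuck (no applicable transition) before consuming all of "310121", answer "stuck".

(q_0, 310121, Z) ⊢ (q_0, 10121, Z) ⊢ (q_2, 0121, DZ) ⊢ (q_3, 121, Z) ⊢ (q_0, 21, DDZ)
No transition for (q_0, 2, top D); M blocks with input 21 remaining.

stuck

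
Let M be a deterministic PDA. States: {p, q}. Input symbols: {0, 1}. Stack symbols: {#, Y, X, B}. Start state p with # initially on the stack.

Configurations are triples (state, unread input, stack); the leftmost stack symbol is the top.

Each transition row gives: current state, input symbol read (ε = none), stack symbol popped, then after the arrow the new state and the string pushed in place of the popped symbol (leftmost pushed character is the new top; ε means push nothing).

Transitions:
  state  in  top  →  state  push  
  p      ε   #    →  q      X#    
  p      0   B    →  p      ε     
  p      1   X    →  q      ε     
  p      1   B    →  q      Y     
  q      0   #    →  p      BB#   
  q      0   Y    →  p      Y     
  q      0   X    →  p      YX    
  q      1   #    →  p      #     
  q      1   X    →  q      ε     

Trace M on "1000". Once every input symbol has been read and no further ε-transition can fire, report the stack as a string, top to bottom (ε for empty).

X#

(p, 1000, #)
  ε-move, top #: go to q, push X# → (q, 1000, X#)
  read 1, top X: go to q, push ε → (q, 000, #)
  read 0, top #: go to p, push BB# → (p, 00, BB#)
  read 0, top B: go to p, push ε → (p, 0, B#)
  read 0, top B: go to p, push ε → (p, ε, #)
  ε-move, top #: go to q, push X# → (q, ε, X#)
All input consumed in state q with stack X#.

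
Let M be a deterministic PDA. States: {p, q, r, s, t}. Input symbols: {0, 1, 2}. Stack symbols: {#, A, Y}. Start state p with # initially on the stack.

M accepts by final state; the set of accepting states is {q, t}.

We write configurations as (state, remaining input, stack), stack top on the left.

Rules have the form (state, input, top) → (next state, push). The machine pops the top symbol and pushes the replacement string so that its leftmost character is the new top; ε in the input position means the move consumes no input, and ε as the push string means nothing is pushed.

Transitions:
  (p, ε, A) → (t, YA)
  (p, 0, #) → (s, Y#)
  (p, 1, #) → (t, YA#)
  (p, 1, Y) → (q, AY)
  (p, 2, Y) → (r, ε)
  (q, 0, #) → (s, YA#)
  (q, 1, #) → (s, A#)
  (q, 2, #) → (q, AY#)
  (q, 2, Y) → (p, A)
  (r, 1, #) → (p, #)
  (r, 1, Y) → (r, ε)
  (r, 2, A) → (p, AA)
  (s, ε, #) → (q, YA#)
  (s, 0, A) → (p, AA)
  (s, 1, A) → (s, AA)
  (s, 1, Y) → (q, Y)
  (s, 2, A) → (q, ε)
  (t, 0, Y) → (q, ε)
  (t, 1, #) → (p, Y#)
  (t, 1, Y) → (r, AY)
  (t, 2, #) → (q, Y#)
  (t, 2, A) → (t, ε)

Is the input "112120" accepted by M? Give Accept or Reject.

(p, 112120, #)
  read 1, top #: go to t, push YA# → (t, 12120, YA#)
  read 1, top Y: go to r, push AY → (r, 2120, AYA#)
  read 2, top A: go to p, push AA → (p, 120, AAYA#)
  ε-move, top A: go to t, push YA → (t, 120, YAAYA#)
  read 1, top Y: go to r, push AY → (r, 20, AYAAYA#)
  read 2, top A: go to p, push AA → (p, 0, AAYAAYA#)
  ε-move, top A: go to t, push YA → (t, 0, YAAYAAYA#)
  read 0, top Y: go to q, push ε → (q, ε, AAYAAYA#)
All input consumed; state q ∈ F.

Accept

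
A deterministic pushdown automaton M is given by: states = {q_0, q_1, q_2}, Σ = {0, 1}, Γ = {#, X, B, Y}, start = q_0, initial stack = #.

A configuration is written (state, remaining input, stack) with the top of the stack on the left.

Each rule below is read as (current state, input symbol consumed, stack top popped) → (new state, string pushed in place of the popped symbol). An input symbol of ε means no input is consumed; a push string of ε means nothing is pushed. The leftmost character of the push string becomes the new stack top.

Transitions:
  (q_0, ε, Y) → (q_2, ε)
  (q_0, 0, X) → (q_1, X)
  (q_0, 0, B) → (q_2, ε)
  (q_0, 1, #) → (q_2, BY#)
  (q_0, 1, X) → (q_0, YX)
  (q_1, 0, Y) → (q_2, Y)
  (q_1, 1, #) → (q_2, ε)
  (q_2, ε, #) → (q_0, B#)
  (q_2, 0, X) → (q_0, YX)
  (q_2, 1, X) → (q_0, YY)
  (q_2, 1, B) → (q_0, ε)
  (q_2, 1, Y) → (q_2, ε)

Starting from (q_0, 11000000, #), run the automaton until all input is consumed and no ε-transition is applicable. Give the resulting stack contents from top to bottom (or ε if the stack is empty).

B#

(q_0, 11000000, #) ⊢ (q_2, 1000000, BY#) ⊢ (q_0, 000000, Y#) ⊢ (q_2, 000000, #) ⊢ (q_0, 000000, B#) ⊢ (q_2, 00000, #) ⊢ (q_0, 00000, B#) ⊢ (q_2, 0000, #) ⊢ (q_0, 0000, B#) ⊢ (q_2, 000, #) ⊢ (q_0, 000, B#) ⊢ (q_2, 00, #) ⊢ (q_0, 00, B#) ⊢ (q_2, 0, #) ⊢ (q_0, 0, B#) ⊢ (q_2, ε, #) ⊢ (q_0, ε, B#)
All input consumed in state q_0 with stack B#.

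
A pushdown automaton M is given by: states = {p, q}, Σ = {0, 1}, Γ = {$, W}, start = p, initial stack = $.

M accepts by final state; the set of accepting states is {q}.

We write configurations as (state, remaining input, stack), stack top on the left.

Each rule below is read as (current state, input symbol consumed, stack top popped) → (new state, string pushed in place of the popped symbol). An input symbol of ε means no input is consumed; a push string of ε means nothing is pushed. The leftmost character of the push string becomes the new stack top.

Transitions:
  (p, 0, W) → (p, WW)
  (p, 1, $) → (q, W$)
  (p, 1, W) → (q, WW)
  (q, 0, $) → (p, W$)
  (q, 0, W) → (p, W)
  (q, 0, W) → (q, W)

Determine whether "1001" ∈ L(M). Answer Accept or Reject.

One accepting computation: (p, 1001, $) ⊢ (q, 001, W$) ⊢ (p, 01, W$) ⊢ (p, 1, WW$) ⊢ (q, ε, WWW$)
All input consumed and state q ∈ F.

Accept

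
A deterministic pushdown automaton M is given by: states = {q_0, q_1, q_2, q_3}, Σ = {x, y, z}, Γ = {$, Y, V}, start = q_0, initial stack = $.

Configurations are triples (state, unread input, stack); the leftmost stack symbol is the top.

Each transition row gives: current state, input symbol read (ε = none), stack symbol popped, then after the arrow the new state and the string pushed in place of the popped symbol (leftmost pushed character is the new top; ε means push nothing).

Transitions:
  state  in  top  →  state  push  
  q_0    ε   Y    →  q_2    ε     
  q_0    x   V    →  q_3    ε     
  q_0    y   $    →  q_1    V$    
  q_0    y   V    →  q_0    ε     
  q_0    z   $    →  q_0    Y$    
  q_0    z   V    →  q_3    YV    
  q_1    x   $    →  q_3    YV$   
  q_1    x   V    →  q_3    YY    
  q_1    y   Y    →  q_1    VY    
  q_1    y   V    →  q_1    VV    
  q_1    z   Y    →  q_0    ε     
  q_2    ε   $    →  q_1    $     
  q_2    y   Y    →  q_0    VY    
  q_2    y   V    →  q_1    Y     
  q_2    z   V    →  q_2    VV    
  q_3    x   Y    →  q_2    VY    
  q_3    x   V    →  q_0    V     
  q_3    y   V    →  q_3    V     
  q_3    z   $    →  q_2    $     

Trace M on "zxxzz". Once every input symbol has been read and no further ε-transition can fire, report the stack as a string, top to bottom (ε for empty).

VVVYV$

(q_0, zxxzz, $)
  read z, top $: go to q_0, push Y$ → (q_0, xxzz, Y$)
  ε-move, top Y: go to q_2, push ε → (q_2, xxzz, $)
  ε-move, top $: go to q_1, push $ → (q_1, xxzz, $)
  read x, top $: go to q_3, push YV$ → (q_3, xzz, YV$)
  read x, top Y: go to q_2, push VY → (q_2, zz, VYV$)
  read z, top V: go to q_2, push VV → (q_2, z, VVYV$)
  read z, top V: go to q_2, push VV → (q_2, ε, VVVYV$)
All input consumed in state q_2 with stack VVVYV$.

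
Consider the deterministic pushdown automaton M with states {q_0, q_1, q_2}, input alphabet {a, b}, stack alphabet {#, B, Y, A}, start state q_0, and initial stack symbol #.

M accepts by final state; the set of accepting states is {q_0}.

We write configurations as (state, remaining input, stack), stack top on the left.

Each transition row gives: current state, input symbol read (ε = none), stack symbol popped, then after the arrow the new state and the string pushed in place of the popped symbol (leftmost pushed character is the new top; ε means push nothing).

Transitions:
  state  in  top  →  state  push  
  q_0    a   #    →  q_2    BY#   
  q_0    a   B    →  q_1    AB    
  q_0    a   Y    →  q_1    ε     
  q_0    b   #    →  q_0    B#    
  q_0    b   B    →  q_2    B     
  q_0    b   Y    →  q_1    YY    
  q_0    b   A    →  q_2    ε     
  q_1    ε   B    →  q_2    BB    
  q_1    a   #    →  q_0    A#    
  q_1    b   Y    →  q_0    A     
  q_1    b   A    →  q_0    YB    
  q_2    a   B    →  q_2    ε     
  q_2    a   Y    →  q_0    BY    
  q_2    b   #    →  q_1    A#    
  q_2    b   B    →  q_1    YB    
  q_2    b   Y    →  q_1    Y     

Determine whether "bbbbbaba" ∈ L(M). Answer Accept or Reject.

(q_0, bbbbbaba, #) ⊢ (q_0, bbbbaba, B#) ⊢ (q_2, bbbaba, B#) ⊢ (q_1, bbaba, YB#) ⊢ (q_0, baba, AB#) ⊢ (q_2, aba, B#) ⊢ (q_2, ba, #) ⊢ (q_1, a, A#)
No transition applies at (q_1, a, A#); input not fully consumed.

Reject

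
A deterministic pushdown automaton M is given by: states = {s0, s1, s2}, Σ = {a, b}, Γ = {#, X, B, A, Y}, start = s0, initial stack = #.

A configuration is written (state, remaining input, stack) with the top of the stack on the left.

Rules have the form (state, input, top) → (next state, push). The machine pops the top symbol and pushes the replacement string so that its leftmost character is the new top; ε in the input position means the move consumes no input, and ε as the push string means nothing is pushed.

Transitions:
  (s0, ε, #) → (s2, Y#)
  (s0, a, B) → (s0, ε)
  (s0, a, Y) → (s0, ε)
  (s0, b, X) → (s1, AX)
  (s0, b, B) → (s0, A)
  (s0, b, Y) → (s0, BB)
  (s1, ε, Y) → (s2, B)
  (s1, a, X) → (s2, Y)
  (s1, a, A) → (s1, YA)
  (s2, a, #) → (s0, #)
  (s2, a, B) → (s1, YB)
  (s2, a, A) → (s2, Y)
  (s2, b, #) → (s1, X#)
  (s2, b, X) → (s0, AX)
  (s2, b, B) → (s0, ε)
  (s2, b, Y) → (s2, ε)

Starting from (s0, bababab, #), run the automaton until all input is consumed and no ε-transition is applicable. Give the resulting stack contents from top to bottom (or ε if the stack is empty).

#

(s0, bababab, #)
  ε-move, top #: go to s2, push Y# → (s2, bababab, Y#)
  read b, top Y: go to s2, push ε → (s2, ababab, #)
  read a, top #: go to s0, push # → (s0, babab, #)
  ε-move, top #: go to s2, push Y# → (s2, babab, Y#)
  read b, top Y: go to s2, push ε → (s2, abab, #)
  read a, top #: go to s0, push # → (s0, bab, #)
  ε-move, top #: go to s2, push Y# → (s2, bab, Y#)
  read b, top Y: go to s2, push ε → (s2, ab, #)
  read a, top #: go to s0, push # → (s0, b, #)
  ε-move, top #: go to s2, push Y# → (s2, b, Y#)
  read b, top Y: go to s2, push ε → (s2, ε, #)
All input consumed in state s2 with stack #.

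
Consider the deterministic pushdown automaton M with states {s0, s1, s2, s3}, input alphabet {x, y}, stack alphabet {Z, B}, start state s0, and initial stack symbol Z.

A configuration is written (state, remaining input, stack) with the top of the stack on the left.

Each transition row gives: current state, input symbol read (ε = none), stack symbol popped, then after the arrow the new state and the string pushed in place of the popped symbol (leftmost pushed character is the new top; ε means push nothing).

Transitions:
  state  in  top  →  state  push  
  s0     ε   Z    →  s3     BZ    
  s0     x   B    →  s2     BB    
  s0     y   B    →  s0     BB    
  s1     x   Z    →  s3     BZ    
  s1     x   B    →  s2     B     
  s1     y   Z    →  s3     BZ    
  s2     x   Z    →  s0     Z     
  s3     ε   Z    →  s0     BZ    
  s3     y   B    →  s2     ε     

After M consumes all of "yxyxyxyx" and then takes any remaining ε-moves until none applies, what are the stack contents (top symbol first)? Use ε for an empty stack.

(s0, yxyxyxyx, Z) ⊢ (s3, yxyxyxyx, BZ) ⊢ (s2, xyxyxyx, Z) ⊢ (s0, yxyxyx, Z) ⊢ (s3, yxyxyx, BZ) ⊢ (s2, xyxyx, Z) ⊢ (s0, yxyx, Z) ⊢ (s3, yxyx, BZ) ⊢ (s2, xyx, Z) ⊢ (s0, yx, Z) ⊢ (s3, yx, BZ) ⊢ (s2, x, Z) ⊢ (s0, ε, Z) ⊢ (s3, ε, BZ)
All input consumed in state s3 with stack BZ.

BZ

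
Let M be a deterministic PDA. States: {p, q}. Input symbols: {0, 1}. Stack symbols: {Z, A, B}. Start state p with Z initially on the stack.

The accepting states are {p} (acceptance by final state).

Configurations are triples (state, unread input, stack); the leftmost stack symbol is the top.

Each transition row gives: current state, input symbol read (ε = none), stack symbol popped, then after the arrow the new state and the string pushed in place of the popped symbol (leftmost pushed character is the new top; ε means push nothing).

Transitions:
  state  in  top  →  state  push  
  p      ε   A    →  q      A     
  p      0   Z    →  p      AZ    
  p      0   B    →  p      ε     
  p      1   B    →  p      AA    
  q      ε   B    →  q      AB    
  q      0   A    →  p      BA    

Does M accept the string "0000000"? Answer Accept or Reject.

(p, 0000000, Z)
  read 0, top Z: go to p, push AZ → (p, 000000, AZ)
  ε-move, top A: go to q, push A → (q, 000000, AZ)
  read 0, top A: go to p, push BA → (p, 00000, BAZ)
  read 0, top B: go to p, push ε → (p, 0000, AZ)
  ε-move, top A: go to q, push A → (q, 0000, AZ)
  read 0, top A: go to p, push BA → (p, 000, BAZ)
  read 0, top B: go to p, push ε → (p, 00, AZ)
  ε-move, top A: go to q, push A → (q, 00, AZ)
  read 0, top A: go to p, push BA → (p, 0, BAZ)
  read 0, top B: go to p, push ε → (p, ε, AZ)
All input consumed; state p ∈ F.

Accept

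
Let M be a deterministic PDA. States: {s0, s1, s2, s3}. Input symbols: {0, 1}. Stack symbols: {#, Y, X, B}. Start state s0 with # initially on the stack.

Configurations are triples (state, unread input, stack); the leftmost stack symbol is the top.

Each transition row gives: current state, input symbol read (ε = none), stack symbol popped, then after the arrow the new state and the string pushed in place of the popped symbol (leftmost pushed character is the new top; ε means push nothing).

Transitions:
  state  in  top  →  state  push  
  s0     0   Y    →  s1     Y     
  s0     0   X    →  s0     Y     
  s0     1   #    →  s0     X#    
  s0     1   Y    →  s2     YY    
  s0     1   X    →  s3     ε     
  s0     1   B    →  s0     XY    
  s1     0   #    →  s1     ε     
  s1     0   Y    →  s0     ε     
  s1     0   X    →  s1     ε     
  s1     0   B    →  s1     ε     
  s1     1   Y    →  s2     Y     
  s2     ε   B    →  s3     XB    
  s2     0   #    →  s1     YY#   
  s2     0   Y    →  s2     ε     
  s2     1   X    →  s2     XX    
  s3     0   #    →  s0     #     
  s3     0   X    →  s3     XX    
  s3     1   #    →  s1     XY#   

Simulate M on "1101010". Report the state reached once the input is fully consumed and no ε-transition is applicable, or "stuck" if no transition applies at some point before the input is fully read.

s2

(s0, 1101010, #) ⊢ (s0, 101010, X#) ⊢ (s3, 01010, #) ⊢ (s0, 1010, #) ⊢ (s0, 010, X#) ⊢ (s0, 10, Y#) ⊢ (s2, 0, YY#) ⊢ (s2, ε, Y#)
All input consumed; M is in state s2.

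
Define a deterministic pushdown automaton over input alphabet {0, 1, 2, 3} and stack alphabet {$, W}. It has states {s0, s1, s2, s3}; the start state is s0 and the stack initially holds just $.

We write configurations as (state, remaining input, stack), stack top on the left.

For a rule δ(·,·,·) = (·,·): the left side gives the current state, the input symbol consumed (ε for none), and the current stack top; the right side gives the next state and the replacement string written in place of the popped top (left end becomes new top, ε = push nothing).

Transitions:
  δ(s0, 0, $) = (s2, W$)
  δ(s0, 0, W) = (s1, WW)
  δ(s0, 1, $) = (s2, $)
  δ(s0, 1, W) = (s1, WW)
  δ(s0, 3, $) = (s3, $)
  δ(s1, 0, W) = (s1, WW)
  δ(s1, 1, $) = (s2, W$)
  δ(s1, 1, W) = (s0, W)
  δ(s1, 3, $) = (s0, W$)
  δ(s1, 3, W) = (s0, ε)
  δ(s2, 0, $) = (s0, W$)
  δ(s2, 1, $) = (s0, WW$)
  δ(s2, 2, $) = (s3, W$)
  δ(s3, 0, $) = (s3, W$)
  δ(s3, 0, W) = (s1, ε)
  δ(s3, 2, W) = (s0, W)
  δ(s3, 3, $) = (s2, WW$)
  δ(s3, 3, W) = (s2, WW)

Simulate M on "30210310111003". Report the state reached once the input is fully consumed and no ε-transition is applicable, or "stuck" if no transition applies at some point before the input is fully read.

s0

(s0, 30210310111003, $) ⊢ (s3, 0210310111003, $) ⊢ (s3, 210310111003, W$) ⊢ (s0, 10310111003, W$) ⊢ (s1, 0310111003, WW$) ⊢ (s1, 310111003, WWW$) ⊢ (s0, 10111003, WW$) ⊢ (s1, 0111003, WWW$) ⊢ (s1, 111003, WWWW$) ⊢ (s0, 11003, WWWW$) ⊢ (s1, 1003, WWWWW$) ⊢ (s0, 003, WWWWW$) ⊢ (s1, 03, WWWWWW$) ⊢ (s1, 3, WWWWWWW$) ⊢ (s0, ε, WWWWWW$)
All input consumed; M is in state s0.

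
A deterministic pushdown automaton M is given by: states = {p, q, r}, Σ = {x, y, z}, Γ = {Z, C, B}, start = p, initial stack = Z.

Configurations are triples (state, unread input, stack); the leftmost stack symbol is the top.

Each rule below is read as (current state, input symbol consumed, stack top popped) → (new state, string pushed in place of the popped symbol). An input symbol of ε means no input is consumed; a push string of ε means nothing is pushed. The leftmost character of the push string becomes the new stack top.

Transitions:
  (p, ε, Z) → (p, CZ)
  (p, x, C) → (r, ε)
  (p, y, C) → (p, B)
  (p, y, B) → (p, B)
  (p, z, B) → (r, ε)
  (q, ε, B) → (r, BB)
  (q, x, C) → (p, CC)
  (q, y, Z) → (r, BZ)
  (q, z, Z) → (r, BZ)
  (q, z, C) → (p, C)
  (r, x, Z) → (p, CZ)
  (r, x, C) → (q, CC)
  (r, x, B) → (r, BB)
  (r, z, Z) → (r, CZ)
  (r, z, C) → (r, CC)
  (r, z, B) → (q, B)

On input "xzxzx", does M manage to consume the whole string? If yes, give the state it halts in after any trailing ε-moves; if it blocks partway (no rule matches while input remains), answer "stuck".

(p, xzxzx, Z)
  ε-move, top Z: go to p, push CZ → (p, xzxzx, CZ)
  read x, top C: go to r, push ε → (r, zxzx, Z)
  read z, top Z: go to r, push CZ → (r, xzx, CZ)
  read x, top C: go to q, push CC → (q, zx, CCZ)
  read z, top C: go to p, push C → (p, x, CCZ)
  read x, top C: go to r, push ε → (r, ε, CZ)
All input consumed; M is in state r.

r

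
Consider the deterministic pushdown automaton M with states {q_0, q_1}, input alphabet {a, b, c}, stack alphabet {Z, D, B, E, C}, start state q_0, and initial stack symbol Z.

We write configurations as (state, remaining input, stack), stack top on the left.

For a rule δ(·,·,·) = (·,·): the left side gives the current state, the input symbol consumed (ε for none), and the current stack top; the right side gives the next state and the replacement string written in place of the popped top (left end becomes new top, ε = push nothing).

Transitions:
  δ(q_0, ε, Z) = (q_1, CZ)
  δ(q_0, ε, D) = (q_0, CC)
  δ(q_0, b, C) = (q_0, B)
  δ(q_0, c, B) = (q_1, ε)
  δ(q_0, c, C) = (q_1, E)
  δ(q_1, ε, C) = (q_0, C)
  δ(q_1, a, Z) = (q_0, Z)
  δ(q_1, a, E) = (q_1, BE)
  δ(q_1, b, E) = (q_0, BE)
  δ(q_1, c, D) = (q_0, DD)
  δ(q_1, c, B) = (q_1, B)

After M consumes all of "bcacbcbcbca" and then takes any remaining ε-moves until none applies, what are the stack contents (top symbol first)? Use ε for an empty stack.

(q_0, bcacbcbcbca, Z) ⊢ (q_1, bcacbcbcbca, CZ) ⊢ (q_0, bcacbcbcbca, CZ) ⊢ (q_0, cacbcbcbca, BZ) ⊢ (q_1, acbcbcbca, Z) ⊢ (q_0, cbcbcbca, Z) ⊢ (q_1, cbcbcbca, CZ) ⊢ (q_0, cbcbcbca, CZ) ⊢ (q_1, bcbcbca, EZ) ⊢ (q_0, cbcbca, BEZ) ⊢ (q_1, bcbca, EZ) ⊢ (q_0, cbca, BEZ) ⊢ (q_1, bca, EZ) ⊢ (q_0, ca, BEZ) ⊢ (q_1, a, EZ) ⊢ (q_1, ε, BEZ)
All input consumed in state q_1 with stack BEZ.

BEZ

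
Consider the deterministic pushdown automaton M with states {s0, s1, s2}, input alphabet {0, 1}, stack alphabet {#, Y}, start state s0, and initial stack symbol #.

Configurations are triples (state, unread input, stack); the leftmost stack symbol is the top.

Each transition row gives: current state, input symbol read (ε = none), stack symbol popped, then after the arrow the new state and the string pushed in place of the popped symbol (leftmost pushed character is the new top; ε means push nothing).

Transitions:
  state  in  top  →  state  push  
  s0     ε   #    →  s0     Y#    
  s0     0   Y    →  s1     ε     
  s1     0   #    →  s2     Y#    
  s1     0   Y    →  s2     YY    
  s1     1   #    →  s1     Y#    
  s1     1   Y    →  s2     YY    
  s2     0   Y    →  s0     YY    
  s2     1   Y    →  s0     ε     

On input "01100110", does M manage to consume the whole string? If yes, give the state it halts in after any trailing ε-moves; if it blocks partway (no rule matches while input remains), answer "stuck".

(s0, 01100110, #)
  ε-move, top #: go to s0, push Y# → (s0, 01100110, Y#)
  read 0, top Y: go to s1, push ε → (s1, 1100110, #)
  read 1, top #: go to s1, push Y# → (s1, 100110, Y#)
  read 1, top Y: go to s2, push YY → (s2, 00110, YY#)
  read 0, top Y: go to s0, push YY → (s0, 0110, YYY#)
  read 0, top Y: go to s1, push ε → (s1, 110, YY#)
  read 1, top Y: go to s2, push YY → (s2, 10, YYY#)
  read 1, top Y: go to s0, push ε → (s0, 0, YY#)
  read 0, top Y: go to s1, push ε → (s1, ε, Y#)
All input consumed; M is in state s1.

s1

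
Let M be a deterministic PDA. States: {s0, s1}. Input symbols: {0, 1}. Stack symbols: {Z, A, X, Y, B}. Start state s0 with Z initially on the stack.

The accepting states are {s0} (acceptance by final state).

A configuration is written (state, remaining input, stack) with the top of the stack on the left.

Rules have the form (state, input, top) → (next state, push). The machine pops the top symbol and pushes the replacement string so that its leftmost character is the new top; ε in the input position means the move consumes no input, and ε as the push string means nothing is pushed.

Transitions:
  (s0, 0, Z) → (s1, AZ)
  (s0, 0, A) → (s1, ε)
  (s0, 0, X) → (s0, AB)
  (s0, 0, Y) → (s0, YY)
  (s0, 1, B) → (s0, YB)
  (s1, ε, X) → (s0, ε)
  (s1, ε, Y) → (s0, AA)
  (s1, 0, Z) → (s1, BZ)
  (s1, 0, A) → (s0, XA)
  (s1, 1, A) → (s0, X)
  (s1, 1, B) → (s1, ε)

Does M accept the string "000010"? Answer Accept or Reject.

(s0, 000010, Z)
  read 0, top Z: go to s1, push AZ → (s1, 00010, AZ)
  read 0, top A: go to s0, push XA → (s0, 0010, XAZ)
  read 0, top X: go to s0, push AB → (s0, 010, ABAZ)
  read 0, top A: go to s1, push ε → (s1, 10, BAZ)
  read 1, top B: go to s1, push ε → (s1, 0, AZ)
  read 0, top A: go to s0, push XA → (s0, ε, XAZ)
All input consumed; state s0 ∈ F.

Accept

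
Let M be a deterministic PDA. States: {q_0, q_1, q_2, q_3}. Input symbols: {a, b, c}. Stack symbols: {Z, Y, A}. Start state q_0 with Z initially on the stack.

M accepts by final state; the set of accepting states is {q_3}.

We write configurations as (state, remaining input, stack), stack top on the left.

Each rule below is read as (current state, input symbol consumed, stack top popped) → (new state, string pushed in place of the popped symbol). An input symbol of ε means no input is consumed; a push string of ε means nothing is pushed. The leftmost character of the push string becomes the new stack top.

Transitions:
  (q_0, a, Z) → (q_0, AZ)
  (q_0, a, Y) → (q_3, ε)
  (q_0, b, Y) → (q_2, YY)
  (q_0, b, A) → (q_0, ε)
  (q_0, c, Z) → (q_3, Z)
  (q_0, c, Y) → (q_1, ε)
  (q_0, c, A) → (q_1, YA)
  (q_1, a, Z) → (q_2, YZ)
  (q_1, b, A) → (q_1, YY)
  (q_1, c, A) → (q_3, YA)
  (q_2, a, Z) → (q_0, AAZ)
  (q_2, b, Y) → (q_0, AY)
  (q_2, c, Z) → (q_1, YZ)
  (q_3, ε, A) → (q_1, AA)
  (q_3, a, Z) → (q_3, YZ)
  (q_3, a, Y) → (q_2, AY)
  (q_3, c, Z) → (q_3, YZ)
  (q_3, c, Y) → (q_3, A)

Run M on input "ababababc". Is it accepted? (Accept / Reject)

(q_0, ababababc, Z) ⊢ (q_0, babababc, AZ) ⊢ (q_0, abababc, Z) ⊢ (q_0, bababc, AZ) ⊢ (q_0, ababc, Z) ⊢ (q_0, babc, AZ) ⊢ (q_0, abc, Z) ⊢ (q_0, bc, AZ) ⊢ (q_0, c, Z) ⊢ (q_3, ε, Z)
All input consumed; state q_3 ∈ F.

Accept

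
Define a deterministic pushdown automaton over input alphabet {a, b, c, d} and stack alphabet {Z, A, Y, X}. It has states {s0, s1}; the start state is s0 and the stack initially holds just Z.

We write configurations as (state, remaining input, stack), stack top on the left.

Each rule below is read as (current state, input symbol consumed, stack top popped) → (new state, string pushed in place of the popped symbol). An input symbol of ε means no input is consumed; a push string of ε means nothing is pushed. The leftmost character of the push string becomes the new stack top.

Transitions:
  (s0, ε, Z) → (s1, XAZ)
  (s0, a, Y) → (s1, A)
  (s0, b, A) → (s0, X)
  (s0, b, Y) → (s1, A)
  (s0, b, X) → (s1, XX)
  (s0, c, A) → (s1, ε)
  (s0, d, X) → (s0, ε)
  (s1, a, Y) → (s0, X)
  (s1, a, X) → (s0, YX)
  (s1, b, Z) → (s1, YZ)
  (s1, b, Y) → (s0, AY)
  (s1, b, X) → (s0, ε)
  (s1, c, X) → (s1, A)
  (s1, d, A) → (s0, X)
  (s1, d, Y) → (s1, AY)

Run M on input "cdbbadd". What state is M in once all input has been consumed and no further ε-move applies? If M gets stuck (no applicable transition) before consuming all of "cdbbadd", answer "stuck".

stuck

(s0, cdbbadd, Z)
  ε-move, top Z: go to s1, push XAZ → (s1, cdbbadd, XAZ)
  read c, top X: go to s1, push A → (s1, dbbadd, AAZ)
  read d, top A: go to s0, push X → (s0, bbadd, XAZ)
  read b, top X: go to s1, push XX → (s1, badd, XXAZ)
  read b, top X: go to s0, push ε → (s0, add, XAZ)
No transition for (s0, a, top X); M blocks with input add remaining.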